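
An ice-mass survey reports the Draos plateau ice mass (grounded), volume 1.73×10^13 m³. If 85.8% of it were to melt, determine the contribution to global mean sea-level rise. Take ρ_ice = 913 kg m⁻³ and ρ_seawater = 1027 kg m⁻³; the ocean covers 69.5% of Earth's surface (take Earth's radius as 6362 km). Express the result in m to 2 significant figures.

≈ 0.037 m

Draos: 0.858 × 1.73×10^13 m³ × (913/1027) = 1.320×10^13 m³ of water.
Spread over 3.53×10^14 m² of ocean, Δh = 1.320×10^13 / 3.53×10^14 = 0.0373 m.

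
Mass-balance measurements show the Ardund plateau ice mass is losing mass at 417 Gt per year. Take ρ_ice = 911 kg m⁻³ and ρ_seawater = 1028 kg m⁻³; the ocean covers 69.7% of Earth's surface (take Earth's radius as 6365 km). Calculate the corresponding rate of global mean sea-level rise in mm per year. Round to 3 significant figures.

≈ 1.14 mm/yr

ρ_w = 1028 kg m⁻³. Annual water volume added = 417 Gt / ρ_w = 4.170×10^14 kg / 1028 kg m⁻³ = 4.056×10^11 m³.
Δh per year = 4.056×10^11 / 3.55×10^14 = 1.14×10^-3 m = 1.14 mm.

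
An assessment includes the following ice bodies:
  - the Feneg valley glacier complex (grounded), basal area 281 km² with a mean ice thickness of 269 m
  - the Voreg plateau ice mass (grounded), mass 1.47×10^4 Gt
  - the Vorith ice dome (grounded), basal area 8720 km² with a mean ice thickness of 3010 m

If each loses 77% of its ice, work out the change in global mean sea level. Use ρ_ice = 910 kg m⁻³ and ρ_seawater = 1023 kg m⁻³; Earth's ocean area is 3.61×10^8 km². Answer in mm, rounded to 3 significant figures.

Feneg: ice volume = 281 km² × 269 m = 75.59 km³; 0.77 × 75.59 × (910/1023) = 51.77 km³ of water.
Voreg: 0.77 × 1.47×10^4 Gt = 1.132×10^16 kg; dividing by ρ_w = 1023 kg m⁻³ gives 1.106×10^13 m³ of water.
Vorith: ice volume = 8720 km² × 3010 m = 2.625×10^4 km³; 0.77 × 2.625×10^4 × (910/1023) = 1.798×10^4 km³ of water.
Total added water ≈ 2.909×10^13 m³ over 3.61×10^14 m² → Δh = 0.0806 m = 80.6 mm.

≈ 80.6 mm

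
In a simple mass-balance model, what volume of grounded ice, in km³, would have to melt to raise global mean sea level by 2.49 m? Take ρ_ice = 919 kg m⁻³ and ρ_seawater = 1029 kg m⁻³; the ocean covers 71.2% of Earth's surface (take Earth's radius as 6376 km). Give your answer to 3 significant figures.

≈ 1.01×10^6 km³

Required water volume = Δh × A = 2.49 m × 3.64×10^14 m² = 9.057×10^14 m³ = 9.057×10^5 km³.
Ice volume = water volume × ρ_w/ρ_ice = 9.057×10^5 × 1029/919 = 1.01×10^6 km³.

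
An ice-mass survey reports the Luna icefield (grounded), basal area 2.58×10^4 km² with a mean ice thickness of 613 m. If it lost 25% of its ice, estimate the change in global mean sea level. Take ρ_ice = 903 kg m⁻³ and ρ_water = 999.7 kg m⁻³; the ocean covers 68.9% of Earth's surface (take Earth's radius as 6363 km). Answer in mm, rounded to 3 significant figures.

≈ 10.2 mm

Luna: ice volume = 2.58×10^4 km² × 613 m = 1.582×10^4 km³; 0.25 × 1.582×10^4 × (903/999.7) = 3571 km³ of water.
Spread over 3.51×10^14 m² of ocean, Δh = 3.571×10^12 / 3.51×10^14 = 0.0102 m = 10.2 mm.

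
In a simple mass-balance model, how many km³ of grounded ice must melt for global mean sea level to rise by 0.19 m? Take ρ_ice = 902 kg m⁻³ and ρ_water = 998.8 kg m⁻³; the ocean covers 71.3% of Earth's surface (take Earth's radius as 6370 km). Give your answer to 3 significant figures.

≈ 7.65×10^4 km³

Required water volume = Δh × A = 0.19 m × 3.64×10^14 m² = 6.908×10^13 m³ = 6.908×10^4 km³.
Ice volume = water volume × ρ_w/ρ_ice = 6.908×10^4 × 998.8/902 = 7.65×10^4 km³.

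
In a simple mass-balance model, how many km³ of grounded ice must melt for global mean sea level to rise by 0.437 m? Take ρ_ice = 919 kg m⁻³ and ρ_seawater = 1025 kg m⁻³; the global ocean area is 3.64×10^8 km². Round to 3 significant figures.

≈ 1.77×10^5 km³

Required water volume = Δh × A = 0.437 m × 3.64×10^14 m² = 1.591×10^14 m³ = 1.591×10^5 km³.
Ice volume = water volume × ρ_w/ρ_ice = 1.591×10^5 × 1025/919 = 1.77×10^5 km³.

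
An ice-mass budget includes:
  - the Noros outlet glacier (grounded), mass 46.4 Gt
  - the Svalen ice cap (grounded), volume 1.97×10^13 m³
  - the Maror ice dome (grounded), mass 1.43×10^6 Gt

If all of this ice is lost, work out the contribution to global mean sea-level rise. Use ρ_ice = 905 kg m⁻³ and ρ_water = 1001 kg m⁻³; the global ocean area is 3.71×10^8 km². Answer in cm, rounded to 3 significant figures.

Noros: 46.4 Gt = 4.640×10^13 kg; dividing by ρ_w = 1001 kg m⁻³ gives 4.635×10^10 m³ of water.
Svalen: 1.97×10^13 m³ × (905/1001) = 1.781×10^13 m³ of water.
Maror: 1.43×10^6 Gt = 1.430×10^18 kg; dividing by ρ_w = 1001 kg m⁻³ gives 1.429×10^15 m³ of water.
Total added water ≈ 1.446×10^15 m³ over 3.71×10^14 m² → Δh = 3.90 m = 390 cm.

≈ 390 cm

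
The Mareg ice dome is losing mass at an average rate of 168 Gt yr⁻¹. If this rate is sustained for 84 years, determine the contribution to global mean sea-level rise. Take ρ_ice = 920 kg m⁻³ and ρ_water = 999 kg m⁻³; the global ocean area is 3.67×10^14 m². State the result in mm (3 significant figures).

≈ 38.5 mm

Total mass lost = 168 Gt/yr × 84 yr = 1.411×10^4 Gt = 1.411×10^16 kg.
ρ_w = 999 kg m⁻³, so water volume = 1.411×10^16 / 999 = 1.413×10^13 m³.
Δh = 1.413×10^13 / 3.67×10^14 = 0.0385 m = 38.5 mm.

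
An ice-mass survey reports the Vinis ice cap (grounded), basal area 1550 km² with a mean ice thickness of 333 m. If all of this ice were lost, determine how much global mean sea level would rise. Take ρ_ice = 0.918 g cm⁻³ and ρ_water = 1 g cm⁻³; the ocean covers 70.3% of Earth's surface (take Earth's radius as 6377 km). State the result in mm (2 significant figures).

Vinis: ice volume = 1550 km² × 333 m = 516.1 km³; 516.1 × (918/1000) = 473.8 km³ of water.
Spread over 3.59×10^14 m² of ocean, Δh = 4.738×10^11 / 3.59×10^14 = 1.32×10^-3 m = 1.3 mm.

≈ 1.3 mm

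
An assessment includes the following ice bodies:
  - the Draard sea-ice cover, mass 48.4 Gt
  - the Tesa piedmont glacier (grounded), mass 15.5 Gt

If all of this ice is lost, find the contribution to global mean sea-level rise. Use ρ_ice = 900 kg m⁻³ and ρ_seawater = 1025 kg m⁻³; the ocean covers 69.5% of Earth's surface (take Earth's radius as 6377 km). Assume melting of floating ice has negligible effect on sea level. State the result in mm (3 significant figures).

≈ 0.0426 mm

The Draard sea-ice cover is floating and already displaces its own weight of water, so its melt adds essentially nothing to sea level.
Tesa: 15.5 Gt = 1.550×10^13 kg; dividing by ρ_w = 1025 kg m⁻³ gives 1.512×10^10 m³ of water.
Total added water ≈ 1.512×10^10 m³ over 3.55×10^14 m² → Δh = 4.26×10^-5 m = 0.0426 mm.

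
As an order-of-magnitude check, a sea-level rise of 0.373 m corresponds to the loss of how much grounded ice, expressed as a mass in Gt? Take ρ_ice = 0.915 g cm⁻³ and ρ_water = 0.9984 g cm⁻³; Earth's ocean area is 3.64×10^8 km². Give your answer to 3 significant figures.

≈ 1.36×10^5 Gt

Required water volume = Δh × A = 0.373 m × 3.64×10^14 m² = 1.358×10^14 m³.
ρ_w = 0.9984 g cm⁻³ = 998.4 kg m⁻³, so the mass of water = 1.358×10^14 m³ × 998.4 kg m⁻³ = 1.356×10^17 kg = 1.36×10^5 Gt (and the same mass of ice, by conservation).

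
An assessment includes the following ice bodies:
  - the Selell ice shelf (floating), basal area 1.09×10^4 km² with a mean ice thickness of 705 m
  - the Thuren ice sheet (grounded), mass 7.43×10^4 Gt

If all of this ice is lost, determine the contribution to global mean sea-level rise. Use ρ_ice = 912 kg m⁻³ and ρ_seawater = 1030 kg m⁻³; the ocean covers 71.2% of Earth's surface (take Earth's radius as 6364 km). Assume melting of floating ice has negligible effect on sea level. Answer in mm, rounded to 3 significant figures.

≈ 199 mm

The Selell ice shelf is floating and already displaces its own weight of water, so its melt adds essentially nothing to sea level.
Thuren: 7.43×10^4 Gt = 7.430×10^16 kg; dividing by ρ_w = 1030 kg m⁻³ gives 7.214×10^13 m³ of water.
Total added water ≈ 7.214×10^13 m³ over 3.62×10^14 m² → Δh = 0.199 m = 199 mm.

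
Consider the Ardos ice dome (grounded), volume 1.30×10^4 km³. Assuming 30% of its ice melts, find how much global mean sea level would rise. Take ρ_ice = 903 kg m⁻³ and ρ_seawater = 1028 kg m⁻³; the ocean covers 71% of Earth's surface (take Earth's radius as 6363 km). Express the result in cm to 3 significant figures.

Ardos: 0.3 × 1.30×10^4 km³ × (903/1028) = 3426 km³ of water.
Spread over 3.61×10^14 m² of ocean, Δh = 3.426×10^12 / 3.61×10^14 = 9.48×10^-3 m = 0.948 cm.

≈ 0.948 cm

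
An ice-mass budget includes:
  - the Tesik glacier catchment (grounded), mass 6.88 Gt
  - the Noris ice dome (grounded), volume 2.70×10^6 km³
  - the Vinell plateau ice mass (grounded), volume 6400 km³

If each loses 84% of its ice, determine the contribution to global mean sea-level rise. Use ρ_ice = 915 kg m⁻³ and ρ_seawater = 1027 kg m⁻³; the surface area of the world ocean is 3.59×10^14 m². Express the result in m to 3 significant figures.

≈ 5.64 m

Tesik: 0.84 × 6.88 Gt = 5.779×10^12 kg; dividing by ρ_w = 1027 kg m⁻³ gives 5.627×10^9 m³ of water.
Noris: 0.84 × 2.70×10^6 km³ × (915/1027) = 2.021×10^6 km³ of water.
Vinell: 0.84 × 6400 km³ × (915/1027) = 4790 km³ of water.
Total added water ≈ 2.025×10^15 m³ over 3.59×10^14 m² → Δh = 5.64 m.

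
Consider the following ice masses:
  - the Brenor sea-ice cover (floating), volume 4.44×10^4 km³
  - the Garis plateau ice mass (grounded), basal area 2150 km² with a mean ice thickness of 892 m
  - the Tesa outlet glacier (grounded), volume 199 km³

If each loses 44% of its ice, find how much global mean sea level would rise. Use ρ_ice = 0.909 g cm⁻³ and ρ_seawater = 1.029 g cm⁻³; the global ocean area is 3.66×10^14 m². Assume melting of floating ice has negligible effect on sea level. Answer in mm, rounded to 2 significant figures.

The Brenor sea-ice cover is floating and already displaces its own weight of water, so its melt adds essentially nothing to sea level.
Garis: ice volume = 2150 km² × 892 m = 1918 km³; 0.44 × 1918 × (909/1029) = 745.4 km³ of water.
Tesa: 0.44 × 199 km³ × (909/1029) = 77.35 km³ of water.
Total added water ≈ 8.228×10^11 m³ over 3.66×10^14 m² → Δh = 2.25×10^-3 m = 2.2 mm.

≈ 2.2 mm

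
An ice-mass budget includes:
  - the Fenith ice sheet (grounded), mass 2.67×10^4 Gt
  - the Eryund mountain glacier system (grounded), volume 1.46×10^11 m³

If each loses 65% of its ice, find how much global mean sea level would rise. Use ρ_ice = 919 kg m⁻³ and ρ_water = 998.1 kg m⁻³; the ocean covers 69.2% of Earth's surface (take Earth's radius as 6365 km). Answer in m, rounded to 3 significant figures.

Fenith: 0.65 × 2.67×10^4 Gt = 1.736×10^16 kg; dividing by ρ_w = 998.1 kg m⁻³ gives 1.739×10^13 m³ of water.
Eryund: 0.65 × 1.46×10^11 m³ × (919/998.1) = 8.738×10^10 m³ of water.
Total added water ≈ 1.748×10^13 m³ over 3.52×10^14 m² → Δh = 0.0496 m.

≈ 0.0496 m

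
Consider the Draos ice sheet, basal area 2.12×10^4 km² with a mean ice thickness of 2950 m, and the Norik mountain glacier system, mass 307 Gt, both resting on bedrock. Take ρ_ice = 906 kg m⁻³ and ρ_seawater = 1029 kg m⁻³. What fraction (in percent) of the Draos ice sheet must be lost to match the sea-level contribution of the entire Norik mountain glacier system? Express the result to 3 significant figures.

Equal sea-level rise means equal mass of meltwater, i.e. equal mass of ice lost.
Ice mass of Norik: 3.070×10^14 kg; ice mass of Draos: 5.666×10^16 kg.
Fraction required = 3.070×10^14 / 5.666×10^16 = 5.42×10^-3 → 0.542 %.

≈ 0.542 %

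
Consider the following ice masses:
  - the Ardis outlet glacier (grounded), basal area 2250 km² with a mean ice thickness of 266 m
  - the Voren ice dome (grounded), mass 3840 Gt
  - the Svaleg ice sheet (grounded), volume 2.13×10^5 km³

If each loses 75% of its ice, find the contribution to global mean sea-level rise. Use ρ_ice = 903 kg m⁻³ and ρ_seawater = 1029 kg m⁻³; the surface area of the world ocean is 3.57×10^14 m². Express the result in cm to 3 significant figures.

≈ 40.2 cm

Ardis: ice volume = 2250 km² × 266 m = 598.5 km³; 0.75 × 598.5 × (903/1029) = 393.9 km³ of water.
Voren: 0.75 × 3840 Gt = 2.880×10^15 kg; dividing by ρ_w = 1029 kg m⁻³ gives 2.799×10^12 m³ of water.
Svaleg: 0.75 × 2.13×10^5 km³ × (903/1029) = 1.402×10^5 km³ of water.
Total added water ≈ 1.434×10^14 m³ over 3.57×10^14 m² → Δh = 0.402 m = 40.2 cm.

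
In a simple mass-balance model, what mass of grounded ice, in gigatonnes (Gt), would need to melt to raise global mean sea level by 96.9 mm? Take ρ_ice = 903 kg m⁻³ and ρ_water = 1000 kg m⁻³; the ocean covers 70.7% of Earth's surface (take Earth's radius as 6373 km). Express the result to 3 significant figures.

≈ 3.50×10^4 Gt

Required water volume = Δh × A = 0.0969 m × 3.61×10^14 m² = 3.497×10^13 m³.
ρ_w = 1000 kg m⁻³, so the mass of water = 3.497×10^13 m³ × 1000 kg m⁻³ = 3.497×10^16 kg = 3.50×10^4 Gt (and the same mass of ice, by conservation).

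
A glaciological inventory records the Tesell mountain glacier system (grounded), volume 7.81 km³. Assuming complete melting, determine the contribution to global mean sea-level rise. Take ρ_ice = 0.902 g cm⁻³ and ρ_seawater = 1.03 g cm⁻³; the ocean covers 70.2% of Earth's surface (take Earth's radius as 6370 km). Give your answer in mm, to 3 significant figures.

≈ 0.0191 mm

Tesell: 7.81 km³ × (902/1030) = 6.839 km³ of water.
Spread over 3.58×10^14 m² of ocean, Δh = 6.839×10^9 / 3.58×10^14 = 1.91×10^-5 m = 0.0191 mm.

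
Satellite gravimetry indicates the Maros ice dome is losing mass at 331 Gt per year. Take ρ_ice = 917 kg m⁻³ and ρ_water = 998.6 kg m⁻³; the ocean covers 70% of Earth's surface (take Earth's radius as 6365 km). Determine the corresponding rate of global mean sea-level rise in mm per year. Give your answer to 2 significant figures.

≈ 0.93 mm/yr

ρ_w = 998.6 kg m⁻³. Annual water volume added = 331 Gt / ρ_w = 3.310×10^14 kg / 998.6 kg m⁻³ = 3.315×10^11 m³.
Δh per year = 3.315×10^11 / 3.56×10^14 = 9.30×10^-4 m = 0.93 mm.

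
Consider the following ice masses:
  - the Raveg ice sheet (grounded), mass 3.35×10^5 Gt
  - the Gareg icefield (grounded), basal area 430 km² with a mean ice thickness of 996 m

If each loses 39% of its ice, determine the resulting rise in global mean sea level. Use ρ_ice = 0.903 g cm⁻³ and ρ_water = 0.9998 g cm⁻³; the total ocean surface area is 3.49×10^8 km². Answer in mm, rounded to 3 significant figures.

≈ 375 mm

Raveg: 0.39 × 3.35×10^5 Gt = 1.306×10^17 kg; dividing by ρ_w = 0.9998 g cm⁻³ = 999.8 kg m⁻³ gives 1.307×10^14 m³ of water.
Gareg: ice volume = 430 km² × 996 m = 428.3 km³; 0.39 × 428.3 × (903/999.8) = 150.9 km³ of water.
Total added water ≈ 1.308×10^14 m³ over 3.49×10^14 m² → Δh = 0.375 m = 375 mm.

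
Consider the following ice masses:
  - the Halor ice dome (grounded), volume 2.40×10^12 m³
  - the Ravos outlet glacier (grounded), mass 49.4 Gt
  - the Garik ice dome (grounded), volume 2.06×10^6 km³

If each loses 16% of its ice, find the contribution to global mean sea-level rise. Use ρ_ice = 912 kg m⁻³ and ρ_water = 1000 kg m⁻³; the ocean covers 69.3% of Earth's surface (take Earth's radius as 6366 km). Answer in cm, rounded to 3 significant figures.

≈ 85.3 cm

Halor: 0.16 × 2.40×10^12 m³ × (912/1000) = 3.502×10^11 m³ of water.
Ravos: 0.16 × 49.4 Gt = 7.904×10^12 kg; dividing by ρ_w = 1000 kg m⁻³ gives 7.904×10^9 m³ of water.
Garik: 0.16 × 2.06×10^6 km³ × (912/1000) = 3.006×10^5 km³ of water.
Total added water ≈ 3.010×10^14 m³ over 3.53×10^14 m² → Δh = 0.853 m = 85.3 cm.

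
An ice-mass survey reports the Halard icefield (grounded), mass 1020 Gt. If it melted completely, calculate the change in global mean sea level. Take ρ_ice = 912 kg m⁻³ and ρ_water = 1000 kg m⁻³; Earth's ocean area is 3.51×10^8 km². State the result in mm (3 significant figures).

≈ 2.91 mm

Halard: 1020 Gt = 1.020×10^15 kg; dividing by ρ_w = 1000 kg m⁻³ gives 1.020×10^12 m³ of water.
Spread over 3.51×10^14 m² of ocean, Δh = 1.020×10^12 / 3.51×10^14 = 2.91×10^-3 m = 2.91 mm.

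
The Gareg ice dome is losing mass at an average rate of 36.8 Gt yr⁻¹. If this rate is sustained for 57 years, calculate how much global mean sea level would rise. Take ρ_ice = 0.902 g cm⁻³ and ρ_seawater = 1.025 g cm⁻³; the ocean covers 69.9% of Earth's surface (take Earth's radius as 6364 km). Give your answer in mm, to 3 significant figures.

Total mass lost = 36.8 Gt/yr × 57 yr = 2098 Gt = 2.098×10^15 kg.
ρ_w = 1.025 g cm⁻³ = 1025 kg m⁻³, so water volume = 2.098×10^15 / 1025 = 2.046×10^12 m³.
Δh = 2.046×10^12 / 3.56×10^14 = 5.75×10^-3 m = 5.75 mm.

≈ 5.75 mm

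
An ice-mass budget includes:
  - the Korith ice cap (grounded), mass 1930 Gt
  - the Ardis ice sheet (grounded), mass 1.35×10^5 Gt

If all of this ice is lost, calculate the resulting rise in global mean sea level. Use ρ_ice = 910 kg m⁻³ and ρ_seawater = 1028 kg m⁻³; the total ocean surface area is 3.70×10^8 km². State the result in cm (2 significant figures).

≈ 36 cm

Korith: 1930 Gt = 1.930×10^15 kg; dividing by ρ_w = 1028 kg m⁻³ gives 1.877×10^12 m³ of water.
Ardis: 1.35×10^5 Gt = 1.350×10^17 kg; dividing by ρ_w = 1028 kg m⁻³ gives 1.313×10^14 m³ of water.
Total added water ≈ 1.332×10^14 m³ over 3.70×10^14 m² → Δh = 0.360 m = 36 cm.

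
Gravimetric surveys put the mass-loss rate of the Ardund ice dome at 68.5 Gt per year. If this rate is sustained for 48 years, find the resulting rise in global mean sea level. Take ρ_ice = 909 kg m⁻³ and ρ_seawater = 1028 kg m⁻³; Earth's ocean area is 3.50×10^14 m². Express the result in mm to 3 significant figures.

≈ 9.14 mm

Total mass lost = 68.5 Gt/yr × 48 yr = 3288 Gt = 3.288×10^15 kg.
ρ_w = 1028 kg m⁻³, so water volume = 3.288×10^15 / 1028 = 3.198×10^12 m³.
Δh = 3.198×10^12 / 3.50×10^14 = 9.14×10^-3 m = 9.14 mm.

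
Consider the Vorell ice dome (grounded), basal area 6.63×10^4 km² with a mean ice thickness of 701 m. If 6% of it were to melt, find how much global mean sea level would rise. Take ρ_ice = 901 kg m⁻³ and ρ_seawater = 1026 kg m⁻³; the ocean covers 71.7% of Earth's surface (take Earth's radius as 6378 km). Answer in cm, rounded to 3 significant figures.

Vorell: ice volume = 6.63×10^4 km² × 701 m = 4.648×10^4 km³; 0.06 × 4.648×10^4 × (901/1026) = 2449 km³ of water.
Spread over 3.67×10^14 m² of ocean, Δh = 2.449×10^12 / 3.67×10^14 = 6.68×10^-3 m = 0.668 cm.

≈ 0.668 cm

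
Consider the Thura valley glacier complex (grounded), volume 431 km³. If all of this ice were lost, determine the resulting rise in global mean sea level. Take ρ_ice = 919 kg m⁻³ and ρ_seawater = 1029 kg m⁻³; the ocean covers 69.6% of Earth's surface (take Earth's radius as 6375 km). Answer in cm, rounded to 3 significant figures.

Thura: 431 km³ × (919/1029) = 384.9 km³ of water.
Spread over 3.55×10^14 m² of ocean, Δh = 3.849×10^11 / 3.55×10^14 = 1.08×10^-3 m = 0.108 cm.

≈ 0.108 cm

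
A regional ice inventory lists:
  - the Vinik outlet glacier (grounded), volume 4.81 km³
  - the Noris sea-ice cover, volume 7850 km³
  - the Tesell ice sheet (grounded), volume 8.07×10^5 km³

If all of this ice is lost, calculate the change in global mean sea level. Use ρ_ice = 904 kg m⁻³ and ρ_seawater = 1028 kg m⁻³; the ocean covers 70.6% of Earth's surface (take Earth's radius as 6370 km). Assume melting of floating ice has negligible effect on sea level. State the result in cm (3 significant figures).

Vinik: 4.81 km³ × (904/1028) = 4.230 km³ of water.
The Noris sea-ice cover is floating and already displaces its own weight of water, so its melt adds essentially nothing to sea level.
Tesell: 8.07×10^5 km³ × (904/1028) = 7.097×10^5 km³ of water.
Total added water ≈ 7.097×10^14 m³ over 3.60×10^14 m² → Δh = 1.97 m = 197 cm.

≈ 197 cm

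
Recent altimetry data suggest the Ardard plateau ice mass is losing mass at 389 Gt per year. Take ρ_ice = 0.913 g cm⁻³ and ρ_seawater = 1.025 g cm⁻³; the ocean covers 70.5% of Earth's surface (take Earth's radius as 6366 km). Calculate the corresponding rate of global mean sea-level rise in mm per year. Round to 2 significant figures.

≈ 1.1 mm/yr

ρ_w = 1.025 g cm⁻³ = 1025 kg m⁻³. Annual water volume added = 389 Gt / ρ_w = 3.890×10^14 kg / 1025 kg m⁻³ = 3.795×10^11 m³.
Δh per year = 3.795×10^11 / 3.59×10^14 = 1.06×10^-3 m = 1.1 mm.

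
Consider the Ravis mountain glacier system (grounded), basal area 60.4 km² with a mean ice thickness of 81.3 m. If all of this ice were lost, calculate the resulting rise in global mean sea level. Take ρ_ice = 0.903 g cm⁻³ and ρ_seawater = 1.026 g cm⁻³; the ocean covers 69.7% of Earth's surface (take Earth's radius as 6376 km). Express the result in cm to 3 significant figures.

Ravis: ice volume = 60.4 km² × 81.3 m = 4.911 km³; 4.911 × (903/1026) = 4.322 km³ of water.
Spread over 3.56×10^14 m² of ocean, Δh = 4.322×10^9 / 3.56×10^14 = 1.21×10^-5 m = 1.21×10^-3 cm.

≈ 1.21×10^-3 cm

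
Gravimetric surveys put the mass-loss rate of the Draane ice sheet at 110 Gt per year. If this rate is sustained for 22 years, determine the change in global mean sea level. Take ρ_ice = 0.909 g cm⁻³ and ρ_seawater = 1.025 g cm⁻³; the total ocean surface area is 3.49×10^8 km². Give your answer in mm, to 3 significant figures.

Total mass lost = 110 Gt/yr × 22 yr = 2420 Gt = 2.420×10^15 kg.
ρ_w = 1.025 g cm⁻³ = 1025 kg m⁻³, so water volume = 2.420×10^15 / 1025 = 2.361×10^12 m³.
Δh = 2.361×10^12 / 3.49×10^14 = 6.76×10^-3 m = 6.76 mm.

≈ 6.76 mm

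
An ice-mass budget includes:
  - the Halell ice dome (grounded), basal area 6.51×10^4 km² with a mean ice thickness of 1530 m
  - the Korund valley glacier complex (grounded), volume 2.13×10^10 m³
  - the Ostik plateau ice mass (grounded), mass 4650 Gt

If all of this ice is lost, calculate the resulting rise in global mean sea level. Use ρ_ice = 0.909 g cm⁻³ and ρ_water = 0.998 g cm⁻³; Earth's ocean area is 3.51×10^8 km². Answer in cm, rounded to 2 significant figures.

Halell: ice volume = 6.51×10^4 km² × 1530 m = 9.960×10^4 km³; 9.960×10^4 × (909/998) = 9.072×10^4 km³ of water.
Korund: 2.13×10^10 m³ × (909/998) = 1.940×10^10 m³ of water.
Ostik: 4650 Gt = 4.650×10^15 kg; dividing by ρ_w = 0.998 g cm⁻³ = 998 kg m⁻³ gives 4.659×10^12 m³ of water.
Total added water ≈ 9.540×10^13 m³ over 3.51×10^14 m² → Δh = 0.272 m = 27 cm.

≈ 27 cm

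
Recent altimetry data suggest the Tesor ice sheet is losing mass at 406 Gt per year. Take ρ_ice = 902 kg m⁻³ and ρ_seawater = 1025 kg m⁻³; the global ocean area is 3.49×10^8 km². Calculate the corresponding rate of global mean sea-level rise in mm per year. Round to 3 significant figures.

ρ_w = 1025 kg m⁻³. Annual water volume added = 406 Gt / ρ_w = 4.060×10^14 kg / 1025 kg m⁻³ = 3.961×10^11 m³.
Δh per year = 3.961×10^11 / 3.49×10^14 = 1.13×10^-3 m = 1.13 mm.

≈ 1.13 mm/yr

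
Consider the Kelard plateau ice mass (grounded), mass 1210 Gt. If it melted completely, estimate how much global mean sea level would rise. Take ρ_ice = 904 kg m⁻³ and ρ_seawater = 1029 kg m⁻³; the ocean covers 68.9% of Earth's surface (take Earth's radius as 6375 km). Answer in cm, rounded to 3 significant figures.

Kelard: 1210 Gt = 1.210×10^15 kg; dividing by ρ_w = 1029 kg m⁻³ gives 1.176×10^12 m³ of water.
Spread over 3.52×10^14 m² of ocean, Δh = 1.176×10^12 / 3.52×10^14 = 3.34×10^-3 m = 0.334 cm.

≈ 0.334 cm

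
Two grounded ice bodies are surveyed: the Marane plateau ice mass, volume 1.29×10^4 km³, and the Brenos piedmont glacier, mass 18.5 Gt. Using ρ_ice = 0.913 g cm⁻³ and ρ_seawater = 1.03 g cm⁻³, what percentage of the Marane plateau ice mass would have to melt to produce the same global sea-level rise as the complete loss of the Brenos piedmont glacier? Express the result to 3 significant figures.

≈ 0.157 %

Equal sea-level rise means equal mass of meltwater, i.e. equal mass of ice lost.
Ice mass of Brenos: 1.850×10^13 kg; ice mass of Marane: 1.178×10^16 kg.
Fraction required = 1.850×10^13 / 1.178×10^16 = 1.57×10^-3 → 0.157 %.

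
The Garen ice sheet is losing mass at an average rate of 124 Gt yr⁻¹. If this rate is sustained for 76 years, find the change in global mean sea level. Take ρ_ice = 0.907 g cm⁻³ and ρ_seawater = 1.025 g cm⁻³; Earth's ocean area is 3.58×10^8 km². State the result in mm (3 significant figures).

Total mass lost = 124 Gt/yr × 76 yr = 9424 Gt = 9.424×10^15 kg.
ρ_w = 1.025 g cm⁻³ = 1025 kg m⁻³, so water volume = 9.424×10^15 / 1025 = 9.194×10^12 m³.
Δh = 9.194×10^12 / 3.58×10^14 = 0.0257 m = 25.7 mm.

≈ 25.7 mm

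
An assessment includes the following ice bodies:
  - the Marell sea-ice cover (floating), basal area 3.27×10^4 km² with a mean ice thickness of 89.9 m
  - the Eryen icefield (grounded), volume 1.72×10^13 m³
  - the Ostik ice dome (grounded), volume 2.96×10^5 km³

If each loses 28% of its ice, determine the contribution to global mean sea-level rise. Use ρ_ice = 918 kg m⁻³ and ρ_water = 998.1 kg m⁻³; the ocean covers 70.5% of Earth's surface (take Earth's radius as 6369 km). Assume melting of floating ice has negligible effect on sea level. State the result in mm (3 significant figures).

The Marell sea-ice cover is floating and already displaces its own weight of water, so its melt adds essentially nothing to sea level.
Eryen: 0.28 × 1.72×10^13 m³ × (918/998.1) = 4.430×10^12 m³ of water.
Ostik: 0.28 × 2.96×10^5 km³ × (918/998.1) = 7.623×10^4 km³ of water.
Total added water ≈ 8.066×10^13 m³ over 3.59×10^14 m² → Δh = 0.224 m = 224 mm.

≈ 224 mm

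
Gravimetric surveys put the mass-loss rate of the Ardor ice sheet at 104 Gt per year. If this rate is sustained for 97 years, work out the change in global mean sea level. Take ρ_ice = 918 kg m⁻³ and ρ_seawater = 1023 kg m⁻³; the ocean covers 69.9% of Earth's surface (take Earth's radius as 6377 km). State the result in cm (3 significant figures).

Total mass lost = 104 Gt/yr × 97 yr = 1.009×10^4 Gt = 1.009×10^16 kg.
ρ_w = 1023 kg m⁻³, so water volume = 1.009×10^16 / 1023 = 9.861×10^12 m³.
Δh = 9.861×10^12 / 3.57×10^14 = 0.0276 m = 2.76 cm.

≈ 2.76 cm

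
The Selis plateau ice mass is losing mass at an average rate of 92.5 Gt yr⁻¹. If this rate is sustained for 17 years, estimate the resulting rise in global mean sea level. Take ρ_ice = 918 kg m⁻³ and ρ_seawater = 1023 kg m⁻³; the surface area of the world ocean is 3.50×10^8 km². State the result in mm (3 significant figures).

Total mass lost = 92.5 Gt/yr × 17 yr = 1572 Gt = 1.572×10^15 kg.
ρ_w = 1023 kg m⁻³, so water volume = 1.572×10^15 / 1023 = 1.537×10^12 m³.
Δh = 1.537×10^12 / 3.50×10^14 = 4.39×10^-3 m = 4.39 mm.

≈ 4.39 mm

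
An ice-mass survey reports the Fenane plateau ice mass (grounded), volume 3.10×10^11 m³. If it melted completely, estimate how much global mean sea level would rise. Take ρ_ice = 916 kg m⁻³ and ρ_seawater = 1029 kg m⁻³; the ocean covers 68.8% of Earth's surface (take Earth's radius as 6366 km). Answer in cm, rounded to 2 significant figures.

Fenane: 3.10×10^11 m³ × (916/1029) = 2.760×10^11 m³ of water.
Spread over 3.50×10^14 m² of ocean, Δh = 2.760×10^11 / 3.50×10^14 = 7.88×10^-4 m = 0.079 cm.

≈ 0.079 cm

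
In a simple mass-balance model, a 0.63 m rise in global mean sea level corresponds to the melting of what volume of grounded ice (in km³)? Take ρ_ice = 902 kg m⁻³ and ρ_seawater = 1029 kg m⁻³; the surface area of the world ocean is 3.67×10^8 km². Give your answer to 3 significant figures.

≈ 2.64×10^5 km³

Required water volume = Δh × A = 0.63 m × 3.67×10^14 m² = 2.312×10^14 m³ = 2.312×10^5 km³.
Ice volume = water volume × ρ_w/ρ_ice = 2.312×10^5 × 1029/902 = 2.64×10^5 km³.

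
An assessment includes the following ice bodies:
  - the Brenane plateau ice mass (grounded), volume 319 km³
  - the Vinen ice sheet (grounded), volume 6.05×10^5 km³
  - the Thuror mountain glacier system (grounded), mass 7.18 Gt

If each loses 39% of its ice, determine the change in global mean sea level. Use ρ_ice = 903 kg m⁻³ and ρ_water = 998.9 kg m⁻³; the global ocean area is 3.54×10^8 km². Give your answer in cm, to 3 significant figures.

Brenane: 0.39 × 319 km³ × (903/998.9) = 112.5 km³ of water.
Vinen: 0.39 × 6.05×10^5 km³ × (903/998.9) = 2.133×10^5 km³ of water.
Thuror: 0.39 × 7.18 Gt = 2.800×10^12 kg; dividing by ρ_w = 998.9 kg m⁻³ gives 2.803×10^9 m³ of water.
Total added water ≈ 2.134×10^14 m³ over 3.54×10^14 m² → Δh = 0.603 m = 60.3 cm.

≈ 60.3 cm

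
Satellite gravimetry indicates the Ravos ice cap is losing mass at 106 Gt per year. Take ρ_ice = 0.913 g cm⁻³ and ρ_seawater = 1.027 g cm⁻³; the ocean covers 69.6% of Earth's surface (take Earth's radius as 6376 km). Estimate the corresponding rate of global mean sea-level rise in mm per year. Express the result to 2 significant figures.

ρ_w = 1.027 g cm⁻³ = 1027 kg m⁻³. Annual water volume added = 106 Gt / ρ_w = 1.060×10^14 kg / 1027 kg m⁻³ = 1.032×10^11 m³.
Δh per year = 1.032×10^11 / 3.56×10^14 = 2.90×10^-4 m = 0.29 mm.

≈ 0.29 mm/yr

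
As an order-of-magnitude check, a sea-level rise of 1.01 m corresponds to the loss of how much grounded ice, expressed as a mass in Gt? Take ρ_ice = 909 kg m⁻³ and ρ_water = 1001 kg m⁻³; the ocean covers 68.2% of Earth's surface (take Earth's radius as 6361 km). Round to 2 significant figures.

Required water volume = Δh × A = 1.01 m × 3.47×10^14 m² = 3.502×10^14 m³.
ρ_w = 1001 kg m⁻³, so the mass of water = 3.502×10^14 m³ × 1001 kg m⁻³ = 3.506×10^17 kg = 3.5×10^5 Gt (and the same mass of ice, by conservation).

≈ 3.5×10^5 Gt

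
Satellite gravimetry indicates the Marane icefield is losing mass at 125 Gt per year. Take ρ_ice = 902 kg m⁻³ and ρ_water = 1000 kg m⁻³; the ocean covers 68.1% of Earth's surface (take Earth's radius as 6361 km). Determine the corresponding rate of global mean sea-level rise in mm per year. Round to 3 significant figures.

≈ 0.361 mm/yr

ρ_w = 1000 kg m⁻³. Annual water volume added = 125 Gt / ρ_w = 1.250×10^14 kg / 1000 kg m⁻³ = 1.250×10^11 m³.
Δh per year = 1.250×10^11 / 3.46×10^14 = 3.61×10^-4 m = 0.361 mm.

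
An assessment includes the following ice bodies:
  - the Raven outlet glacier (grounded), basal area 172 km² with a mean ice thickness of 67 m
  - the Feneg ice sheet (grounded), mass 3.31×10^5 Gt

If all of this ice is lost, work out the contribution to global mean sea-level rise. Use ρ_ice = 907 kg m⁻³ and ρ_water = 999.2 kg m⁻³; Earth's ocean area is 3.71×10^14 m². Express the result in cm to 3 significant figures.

Raven: ice volume = 172 km² × 67 m = 11.52 km³; 11.52 × (907/999.2) = 10.46 km³ of water.
Feneg: 3.31×10^5 Gt = 3.310×10^17 kg; dividing by ρ_w = 999.2 kg m⁻³ gives 3.313×10^14 m³ of water.
Total added water ≈ 3.313×10^14 m³ over 3.71×10^14 m² → Δh = 0.893 m = 89.3 cm.

≈ 89.3 cm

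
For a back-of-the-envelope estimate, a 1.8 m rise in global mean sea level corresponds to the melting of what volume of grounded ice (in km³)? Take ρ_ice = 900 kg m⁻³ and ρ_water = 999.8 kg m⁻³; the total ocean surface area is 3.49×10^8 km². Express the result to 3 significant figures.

≈ 6.98×10^5 km³

Required water volume = Δh × A = 1.8 m × 3.49×10^14 m² = 6.282×10^14 m³ = 6.282×10^5 km³.
Ice volume = water volume × ρ_w/ρ_ice = 6.282×10^5 × 999.8/900 = 6.98×10^5 km³.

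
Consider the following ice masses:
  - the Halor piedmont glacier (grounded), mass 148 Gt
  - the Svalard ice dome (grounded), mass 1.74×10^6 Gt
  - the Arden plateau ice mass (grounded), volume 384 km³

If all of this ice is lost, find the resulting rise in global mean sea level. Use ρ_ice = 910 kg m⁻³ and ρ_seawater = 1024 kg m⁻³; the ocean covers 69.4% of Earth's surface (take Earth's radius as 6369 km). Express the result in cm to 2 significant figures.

≈ 480 cm

Halor: 148 Gt = 1.480×10^14 kg; dividing by ρ_w = 1024 kg m⁻³ gives 1.445×10^11 m³ of water.
Svalard: 1.74×10^6 Gt = 1.740×10^18 kg; dividing by ρ_w = 1024 kg m⁻³ gives 1.699×10^15 m³ of water.
Arden: 384 km³ × (910/1024) = 341.2 km³ of water.
Total added water ≈ 1.700×10^15 m³ over 3.54×10^14 m² → Δh = 4.80 m = 480 cm.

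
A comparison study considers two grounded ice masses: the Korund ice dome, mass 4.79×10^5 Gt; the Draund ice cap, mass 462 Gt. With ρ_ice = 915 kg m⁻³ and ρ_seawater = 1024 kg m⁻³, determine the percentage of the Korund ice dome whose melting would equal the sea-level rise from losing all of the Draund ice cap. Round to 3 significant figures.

Equal sea-level rise means equal mass of meltwater, i.e. equal mass of ice lost.
Ice mass of Draund: 4.620×10^14 kg; ice mass of Korund: 4.790×10^17 kg.
Fraction required = 4.620×10^14 / 4.790×10^17 = 9.65×10^-4 → 0.0965 %.

≈ 0.0965 %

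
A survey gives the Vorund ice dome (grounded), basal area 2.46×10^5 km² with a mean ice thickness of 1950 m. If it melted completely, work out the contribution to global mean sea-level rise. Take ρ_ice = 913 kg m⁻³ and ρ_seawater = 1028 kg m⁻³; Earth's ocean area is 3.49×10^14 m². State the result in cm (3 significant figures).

Vorund: ice volume = 2.46×10^5 km² × 1950 m = 4.797×10^5 km³; 4.797×10^5 × (913/1028) = 4.260×10^5 km³ of water.
Spread over 3.49×10^14 m² of ocean, Δh = 4.260×10^14 / 3.49×10^14 = 1.22 m = 122 cm.

≈ 122 cm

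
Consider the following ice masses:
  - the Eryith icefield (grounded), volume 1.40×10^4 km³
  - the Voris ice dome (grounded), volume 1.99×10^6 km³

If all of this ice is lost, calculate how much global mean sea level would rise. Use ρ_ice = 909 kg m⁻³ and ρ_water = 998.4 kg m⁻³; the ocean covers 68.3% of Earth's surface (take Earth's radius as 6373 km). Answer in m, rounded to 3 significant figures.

Eryith: 1.40×10^4 km³ × (909/998.4) = 1.275×10^4 km³ of water.
Voris: 1.99×10^6 km³ × (909/998.4) = 1.812×10^6 km³ of water.
Total added water ≈ 1.825×10^15 m³ over 3.49×10^14 m² → Δh = 5.23 m.

≈ 5.23 m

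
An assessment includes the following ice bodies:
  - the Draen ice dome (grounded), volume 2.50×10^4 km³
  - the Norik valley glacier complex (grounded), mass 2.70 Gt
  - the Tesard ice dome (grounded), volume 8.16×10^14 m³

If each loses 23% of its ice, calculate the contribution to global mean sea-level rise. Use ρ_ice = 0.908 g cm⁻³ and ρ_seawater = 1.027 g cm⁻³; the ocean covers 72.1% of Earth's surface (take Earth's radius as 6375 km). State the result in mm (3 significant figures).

≈ 464 mm

Draen: 0.23 × 2.50×10^4 km³ × (908/1027) = 5084 km³ of water.
Norik: 0.23 × 2.70 Gt = 6.210×10^11 kg; dividing by ρ_w = 1.027 g cm⁻³ = 1027 kg m⁻³ gives 6.047×10^8 m³ of water.
Tesard: 0.23 × 8.16×10^14 m³ × (908/1027) = 1.659×10^14 m³ of water.
Total added water ≈ 1.710×10^14 m³ over 3.68×10^14 m² → Δh = 0.464 m = 464 mm.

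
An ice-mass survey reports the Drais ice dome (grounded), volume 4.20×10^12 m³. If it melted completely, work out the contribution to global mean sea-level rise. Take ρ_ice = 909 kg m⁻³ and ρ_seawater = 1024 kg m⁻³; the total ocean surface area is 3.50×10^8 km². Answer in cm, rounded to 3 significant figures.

Drais: 4.20×10^12 m³ × (909/1024) = 3.728×10^12 m³ of water.
Spread over 3.50×10^14 m² of ocean, Δh = 3.728×10^12 / 3.50×10^14 = 0.0107 m = 1.07 cm.

≈ 1.07 cm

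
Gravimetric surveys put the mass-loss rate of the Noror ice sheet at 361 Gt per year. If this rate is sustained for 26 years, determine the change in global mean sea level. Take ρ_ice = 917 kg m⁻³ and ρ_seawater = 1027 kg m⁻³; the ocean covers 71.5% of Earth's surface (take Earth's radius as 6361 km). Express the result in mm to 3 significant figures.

Total mass lost = 361 Gt/yr × 26 yr = 9386 Gt = 9.386×10^15 kg.
ρ_w = 1027 kg m⁻³, so water volume = 9.386×10^15 / 1027 = 9.139×10^12 m³.
Δh = 9.139×10^12 / 3.64×10^14 = 0.0251 m = 25.1 mm.

≈ 25.1 mm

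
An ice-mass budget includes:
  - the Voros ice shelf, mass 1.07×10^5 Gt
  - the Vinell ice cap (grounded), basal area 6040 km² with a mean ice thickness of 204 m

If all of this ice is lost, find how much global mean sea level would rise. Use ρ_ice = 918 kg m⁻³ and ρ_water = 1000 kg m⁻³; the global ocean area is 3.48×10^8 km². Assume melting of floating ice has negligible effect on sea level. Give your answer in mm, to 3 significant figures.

The Voros ice shelf is floating and already displaces its own weight of water, so its melt adds essentially nothing to sea level.
Vinell: ice volume = 6040 km² × 204 m = 1232 km³; 1232 × (918/1000) = 1131 km³ of water.
Total added water ≈ 1.131×10^12 m³ over 3.48×10^14 m² → Δh = 3.25×10^-3 m = 3.25 mm.

≈ 3.25 mm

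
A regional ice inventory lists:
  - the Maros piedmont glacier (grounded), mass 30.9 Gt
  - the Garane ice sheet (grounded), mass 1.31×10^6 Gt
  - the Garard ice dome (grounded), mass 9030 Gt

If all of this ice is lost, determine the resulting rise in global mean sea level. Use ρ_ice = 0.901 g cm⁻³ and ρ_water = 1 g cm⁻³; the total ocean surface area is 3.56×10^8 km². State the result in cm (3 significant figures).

≈ 371 cm

Maros: 30.9 Gt = 3.090×10^13 kg; dividing by ρ_w = 1 g cm⁻³ = 1000 kg m⁻³ gives 3.090×10^10 m³ of water.
Garane: 1.31×10^6 Gt = 1.310×10^18 kg; dividing by ρ_w = 1000 kg m⁻³ gives 1.310×10^15 m³ of water.
Garard: 9030 Gt = 9.030×10^15 kg; dividing by ρ_w = 1000 kg m⁻³ gives 9.030×10^12 m³ of water.
Total added water ≈ 1.319×10^15 m³ over 3.56×10^14 m² → Δh = 3.71 m = 371 cm.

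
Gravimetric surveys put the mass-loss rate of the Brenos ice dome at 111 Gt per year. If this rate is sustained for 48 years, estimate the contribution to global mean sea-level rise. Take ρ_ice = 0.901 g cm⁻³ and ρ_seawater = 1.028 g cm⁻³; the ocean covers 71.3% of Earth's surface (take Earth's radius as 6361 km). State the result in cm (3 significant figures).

Total mass lost = 111 Gt/yr × 48 yr = 5328 Gt = 5.328×10^15 kg.
ρ_w = 1.028 g cm⁻³ = 1028 kg m⁻³, so water volume = 5.328×10^15 / 1028 = 5.183×10^12 m³.
Δh = 5.183×10^12 / 3.63×10^14 = 0.0143 m = 1.43 cm.

≈ 1.43 cm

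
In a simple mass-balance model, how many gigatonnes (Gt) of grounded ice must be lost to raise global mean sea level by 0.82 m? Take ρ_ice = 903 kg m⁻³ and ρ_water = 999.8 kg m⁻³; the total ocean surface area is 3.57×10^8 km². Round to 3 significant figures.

Required water volume = Δh × A = 0.82 m × 3.57×10^14 m² = 2.927×10^14 m³.
ρ_w = 999.8 kg m⁻³, so the mass of water = 2.927×10^14 m³ × 999.8 kg m⁻³ = 2.927×10^17 kg = 2.93×10^5 Gt (and the same mass of ice, by conservation).

≈ 2.93×10^5 Gt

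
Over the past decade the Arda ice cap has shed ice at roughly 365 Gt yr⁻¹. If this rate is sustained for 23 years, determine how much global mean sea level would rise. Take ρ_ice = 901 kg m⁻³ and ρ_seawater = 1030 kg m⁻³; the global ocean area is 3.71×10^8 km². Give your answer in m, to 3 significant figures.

≈ 0.0220 m

Total mass lost = 365 Gt/yr × 23 yr = 8395 Gt = 8.395×10^15 kg.
ρ_w = 1030 kg m⁻³, so water volume = 8.395×10^15 / 1030 = 8.150×10^12 m³.
Δh = 8.150×10^12 / 3.71×10^14 = 0.0220 m.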